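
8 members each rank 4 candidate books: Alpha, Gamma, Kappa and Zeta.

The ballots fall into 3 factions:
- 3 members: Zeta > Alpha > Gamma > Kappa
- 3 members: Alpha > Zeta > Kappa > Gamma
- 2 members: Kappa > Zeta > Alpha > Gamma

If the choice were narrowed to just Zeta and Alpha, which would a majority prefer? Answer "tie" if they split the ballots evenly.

Ballots ranking Zeta above Alpha: 3 + 2 = 5.
Ballots ranking Alpha above Zeta: 8 − 5 = 3.
Zeta wins the head-to-head 5–3.

Zeta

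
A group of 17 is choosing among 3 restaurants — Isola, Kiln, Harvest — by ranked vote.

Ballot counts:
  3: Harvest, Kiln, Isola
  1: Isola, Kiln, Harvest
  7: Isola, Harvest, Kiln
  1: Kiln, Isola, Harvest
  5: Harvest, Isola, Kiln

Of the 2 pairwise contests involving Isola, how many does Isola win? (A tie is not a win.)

2

Isola against each rival (17 friends):
Isola vs Kiln: 1+7+5 = 13 for Isola, 4 for Kiln — Isola by 13–4.
Isola vs Harvest: 1+7+1 = 9 for Isola, 8 for Harvest — Isola by 9–8.
Isola beats Kiln, Harvest — 2 pairwise wins.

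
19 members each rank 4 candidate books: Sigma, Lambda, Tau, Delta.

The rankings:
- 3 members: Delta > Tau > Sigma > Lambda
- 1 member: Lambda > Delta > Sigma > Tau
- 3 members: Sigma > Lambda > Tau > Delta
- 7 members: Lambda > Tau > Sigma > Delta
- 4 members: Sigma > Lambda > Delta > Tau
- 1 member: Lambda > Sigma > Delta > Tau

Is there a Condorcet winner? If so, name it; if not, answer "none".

none

Head-to-head results (19 members):
Sigma vs Lambda: Sigma, 10–9.
Sigma vs Tau: 9 to 10, Tau.
Sigma vs Delta: 3+7+4+1 = 15 for Sigma, 4 for Delta — Sigma by 15–4.
Lambda vs Tau: 16 to 3, Lambda.
Lambda vs Delta: Lambda wins 16–3.
Tau vs Delta: 3+7 = 10 for Tau, 9 for Delta — Tau by 10–9.
No book is unbeaten: Sigma loses to Tau; Lambda loses to Sigma; Tau loses to Lambda; Delta loses to Sigma. In particular Sigma → Lambda → Tau → Sigma is a majority cycle — no Condorcet winner exists.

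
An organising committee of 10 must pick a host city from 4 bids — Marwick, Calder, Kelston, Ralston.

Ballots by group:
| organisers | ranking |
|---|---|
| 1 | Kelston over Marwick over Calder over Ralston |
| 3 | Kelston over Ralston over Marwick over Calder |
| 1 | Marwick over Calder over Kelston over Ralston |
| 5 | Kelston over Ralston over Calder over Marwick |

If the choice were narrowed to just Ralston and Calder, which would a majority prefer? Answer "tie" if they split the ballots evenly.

Ballots ranking Ralston above Calder: 3 + 5 = 8.
Ballots ranking Calder above Ralston: 10 − 8 = 2.
Ralston wins the head-to-head 8–2.

Ralston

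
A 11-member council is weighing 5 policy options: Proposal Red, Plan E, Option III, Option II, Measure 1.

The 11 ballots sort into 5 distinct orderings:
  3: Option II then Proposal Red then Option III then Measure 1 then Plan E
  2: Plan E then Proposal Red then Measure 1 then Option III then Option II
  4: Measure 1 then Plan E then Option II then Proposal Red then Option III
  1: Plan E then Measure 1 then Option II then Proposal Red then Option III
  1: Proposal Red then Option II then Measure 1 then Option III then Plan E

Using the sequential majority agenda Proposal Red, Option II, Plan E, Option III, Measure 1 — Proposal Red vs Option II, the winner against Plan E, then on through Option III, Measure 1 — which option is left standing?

Round 1: Proposal Red vs Option II — 3–8, Option II advances.
Round 2: Option II vs Plan E — 4–7, Plan E advances.
Round 3: Plan E vs Option III — 7–4, Plan E advances.
Round 4: Plan E vs Measure 1 — 3–8, Measure 1 advances.
The agenda winner is Measure 1.

Measure 1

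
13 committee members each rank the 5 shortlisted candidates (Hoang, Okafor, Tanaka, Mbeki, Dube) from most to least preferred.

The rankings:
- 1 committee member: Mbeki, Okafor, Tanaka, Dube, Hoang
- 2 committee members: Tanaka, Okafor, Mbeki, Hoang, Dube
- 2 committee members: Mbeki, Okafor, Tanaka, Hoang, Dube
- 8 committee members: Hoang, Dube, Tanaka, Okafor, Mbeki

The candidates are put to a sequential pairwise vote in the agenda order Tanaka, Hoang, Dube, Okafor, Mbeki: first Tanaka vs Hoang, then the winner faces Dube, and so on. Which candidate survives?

Hoang

Round 1: Tanaka vs Hoang — 5–8, Hoang advances.
Round 2: Hoang vs Dube — 12–1, Hoang advances.
Round 3: Hoang vs Okafor — 8–5, Hoang advances.
Round 4: Hoang vs Mbeki — 8–5, Hoang advances.
The agenda winner is Hoang.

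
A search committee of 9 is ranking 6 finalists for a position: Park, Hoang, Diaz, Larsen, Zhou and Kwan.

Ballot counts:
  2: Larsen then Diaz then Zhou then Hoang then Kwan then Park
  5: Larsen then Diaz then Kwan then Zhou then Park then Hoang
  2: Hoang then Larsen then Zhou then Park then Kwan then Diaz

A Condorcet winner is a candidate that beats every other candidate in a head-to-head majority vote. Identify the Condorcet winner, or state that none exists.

Pairwise majorities:
Park vs Hoang: 5 to 4, Park.
Park vs Diaz: Park is ranked higher on 2 ballots, Diaz on 7. Diaz wins 7–2.
Park vs Larsen: 0 for Park, 9 for Larsen — Larsen by 9–0.
Park vs Zhou: Park preferred on 0 ballots; Zhou wins 9–0.
Park vs Kwan: 2 for Park, 7 for Kwan — Kwan by 7–2.
Hoang vs Diaz: Hoang is ranked higher on 2 ballots, Diaz on 7. Diaz wins 7–2.
Hoang vs Larsen: 2 to 7, Larsen.
Hoang vs Zhou: Hoang preferred on 2 ballots; Zhou wins 7–2.
Hoang vs Kwan: Hoang is ranked higher on 2+2 = 4 ballots, Kwan on 5. Kwan wins 5–4.
Diaz vs Larsen: Diaz is ranked higher on 0 ballots, Larsen on 9. Larsen wins 9–0.
Diaz vs Zhou: 7 to 2, Diaz.
Diaz vs Kwan: Diaz is ranked higher on 2+5 = 7 ballots, Kwan on 2. Diaz wins 7–2.
Larsen vs Zhou: 9 to 0, Larsen.
Larsen vs Kwan: 9 to 0, Larsen.
Zhou vs Kwan: 4 to 5, Kwan.
Only Larsen has no losses; Larsen is the Condorcet winner.

Larsen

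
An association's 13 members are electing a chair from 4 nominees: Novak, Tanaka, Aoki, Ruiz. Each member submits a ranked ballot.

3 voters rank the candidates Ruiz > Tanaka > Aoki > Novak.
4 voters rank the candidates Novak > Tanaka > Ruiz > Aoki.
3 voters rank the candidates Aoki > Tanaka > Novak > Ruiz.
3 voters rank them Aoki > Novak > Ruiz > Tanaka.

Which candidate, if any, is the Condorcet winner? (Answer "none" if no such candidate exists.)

none

Pairwise majorities:
Novak vs Tanaka: Novak, 7–6.
Novak vs Aoki: Novak is ranked higher on 4 ballots, Aoki on 9. Aoki wins 9–4.
Novak vs Ruiz: Novak preferred on 4+3+3 = 10 ballots; Novak wins 10–3.
Tanaka vs Aoki: 3+4 = 7 for Tanaka, 6 for Aoki — Tanaka by 7–6.
Tanaka–Ruiz: Tanaka 7–6.
Aoki vs Ruiz: Aoki preferred on 3+3 = 6 ballots; Ruiz wins 7–6.
No candidate is unbeaten: Novak loses to Aoki; Tanaka loses to Novak; Aoki loses to Tanaka; Ruiz loses to Novak. In particular Novak beats Tanaka beats Aoki beats Novak is a majority cycle — no Condorcet winner exists.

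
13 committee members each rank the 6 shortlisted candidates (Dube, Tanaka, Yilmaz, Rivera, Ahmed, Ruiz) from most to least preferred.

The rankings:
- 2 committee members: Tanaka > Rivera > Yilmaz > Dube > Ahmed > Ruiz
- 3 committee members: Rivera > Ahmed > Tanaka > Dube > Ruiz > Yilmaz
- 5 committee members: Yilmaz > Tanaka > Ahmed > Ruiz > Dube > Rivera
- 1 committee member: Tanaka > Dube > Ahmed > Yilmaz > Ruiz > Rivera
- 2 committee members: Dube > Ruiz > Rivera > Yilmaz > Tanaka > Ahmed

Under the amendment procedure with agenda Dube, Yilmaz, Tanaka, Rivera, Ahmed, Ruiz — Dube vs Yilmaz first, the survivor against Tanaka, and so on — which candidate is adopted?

Round 1: Dube vs Yilmaz — 6–7, Yilmaz advances.
Round 2: Yilmaz vs Tanaka — 7–6, Yilmaz advances.
Round 3: Yilmaz vs Rivera — 6–7, Rivera advances.
Round 4: Rivera vs Ahmed — 7–6, Rivera advances.
Round 5: Rivera vs Ruiz — 5–8, Ruiz advances.
Ruiz survives the agenda.

Ruiz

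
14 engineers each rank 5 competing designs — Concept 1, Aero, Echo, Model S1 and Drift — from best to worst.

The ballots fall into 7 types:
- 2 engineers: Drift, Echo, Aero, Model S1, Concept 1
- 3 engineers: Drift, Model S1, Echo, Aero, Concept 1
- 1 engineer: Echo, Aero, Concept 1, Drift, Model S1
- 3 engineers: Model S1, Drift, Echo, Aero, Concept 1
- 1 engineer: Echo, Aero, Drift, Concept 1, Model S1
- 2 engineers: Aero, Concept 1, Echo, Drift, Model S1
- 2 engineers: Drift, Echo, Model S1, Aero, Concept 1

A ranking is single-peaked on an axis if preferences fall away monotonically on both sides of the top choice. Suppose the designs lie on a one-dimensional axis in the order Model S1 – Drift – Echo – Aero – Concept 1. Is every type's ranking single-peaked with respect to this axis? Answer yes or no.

yes

Axis positions: Model S1=1, Drift=2, Echo=3, Aero=4, Concept 1=5.
Type 1 (peak Drift at position 2): ranking walks positions 2-3-4-1-5, expanding outward from the peak — single-peaked.
Type 2 (peak Drift at position 2): ranking walks positions 2-1-3-4-5, expanding outward from the peak — single-peaked.
Type 3 (peak Echo at position 3): ranking walks positions 3-4-5-2-1, expanding outward from the peak — single-peaked.
Type 4 (peak Model S1 at position 1): ranking walks positions 1-2-3-4-5, expanding outward from the peak — single-peaked.
Type 5 (peak Echo at position 3): ranking walks positions 3-4-2-5-1, expanding outward from the peak — single-peaked.
Type 6 (peak Aero at position 4): ranking walks positions 4-5-3-2-1, expanding outward from the peak — single-peaked.
Type 7 (peak Drift at position 2): ranking walks positions 2-3-1-4-5, expanding outward from the peak — single-peaked.
Every ranking is single-peaked on this axis.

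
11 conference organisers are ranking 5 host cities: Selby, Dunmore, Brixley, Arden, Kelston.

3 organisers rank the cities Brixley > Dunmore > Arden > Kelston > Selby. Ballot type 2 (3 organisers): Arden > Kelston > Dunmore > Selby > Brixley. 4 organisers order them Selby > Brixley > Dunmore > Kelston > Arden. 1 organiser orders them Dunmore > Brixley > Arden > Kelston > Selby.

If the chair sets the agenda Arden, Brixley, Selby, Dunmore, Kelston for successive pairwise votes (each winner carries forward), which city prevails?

Round 1: Arden vs Brixley — 3–8, Brixley advances.
Round 2: Brixley vs Selby — 4–7, Selby advances.
Round 3: Selby vs Dunmore — 4–7, Dunmore advances.
Round 4: Dunmore vs Kelston — 8–3, Dunmore advances.
Dunmore survives the agenda.

Dunmore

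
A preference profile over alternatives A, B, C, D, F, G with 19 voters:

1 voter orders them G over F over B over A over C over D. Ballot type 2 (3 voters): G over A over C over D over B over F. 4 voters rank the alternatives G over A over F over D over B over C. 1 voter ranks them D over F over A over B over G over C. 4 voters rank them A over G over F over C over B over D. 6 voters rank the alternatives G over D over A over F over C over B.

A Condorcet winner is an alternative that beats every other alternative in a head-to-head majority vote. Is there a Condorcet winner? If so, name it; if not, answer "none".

Check each pair by majority over 19 ballots:
A vs B: 18 to 1, A.
A vs C: 19 to 0, A.
A vs D: A, 12–7.
A vs F: A, 17–2.
A vs G: G, 14–5.
B vs C: B preferred on 1+4+1 = 6 ballots; C wins 13–6.
B vs D: D wins 14–5.
B vs F: 3 to 16, F.
B vs G: G wins 18–1.
C vs D: 1+3+4 = 8 for C, 11 for D — D by 11–8.
C vs F: C is ranked higher on 3 ballots, F on 16. F wins 16–3.
C vs G: C is ranked higher on 0 ballots, G on 19. G wins 19–0.
D vs F: 10 to 9, D.
D vs G: G wins 18–1.
F vs G: 1 to 18, G.
G wins every pairwise contest, so G is the Condorcet winner.

G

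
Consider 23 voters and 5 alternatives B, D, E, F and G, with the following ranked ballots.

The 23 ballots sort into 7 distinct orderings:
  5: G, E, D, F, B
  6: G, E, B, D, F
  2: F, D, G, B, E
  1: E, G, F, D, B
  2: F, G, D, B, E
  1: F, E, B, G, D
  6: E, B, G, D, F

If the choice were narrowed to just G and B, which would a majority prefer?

G

Ballots ranking G above B: 5 + 6 + 2 + 1 + 2 = 16.
Ballots ranking B above G: 23 − 16 = 7.
G wins the head-to-head 16–7.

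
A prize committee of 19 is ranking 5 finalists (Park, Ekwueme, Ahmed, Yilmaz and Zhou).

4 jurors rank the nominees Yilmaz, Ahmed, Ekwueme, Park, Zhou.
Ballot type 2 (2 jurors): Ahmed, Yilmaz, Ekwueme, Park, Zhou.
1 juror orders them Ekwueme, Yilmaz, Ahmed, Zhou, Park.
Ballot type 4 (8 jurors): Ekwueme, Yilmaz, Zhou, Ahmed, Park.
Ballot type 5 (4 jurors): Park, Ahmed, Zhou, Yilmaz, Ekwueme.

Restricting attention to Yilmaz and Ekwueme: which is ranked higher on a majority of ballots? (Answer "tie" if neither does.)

Ballots ranking Yilmaz above Ekwueme: 4 + 2 + 4 = 10.
Ballots ranking Ekwueme above Yilmaz: 19 − 10 = 9.
Yilmaz wins the head-to-head 10–9.

Yilmaz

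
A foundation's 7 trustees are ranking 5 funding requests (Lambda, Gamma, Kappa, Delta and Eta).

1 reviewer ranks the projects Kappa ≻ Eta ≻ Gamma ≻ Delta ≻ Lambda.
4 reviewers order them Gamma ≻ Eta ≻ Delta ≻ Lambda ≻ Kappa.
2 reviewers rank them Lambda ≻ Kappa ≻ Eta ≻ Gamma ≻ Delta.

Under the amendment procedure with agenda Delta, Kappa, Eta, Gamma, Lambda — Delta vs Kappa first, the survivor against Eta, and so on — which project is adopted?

Round 1: Delta vs Kappa — 4–3, Delta advances.
Round 2: Delta vs Eta — 0–7, Eta advances.
Round 3: Eta vs Gamma — 3–4, Gamma advances.
Round 4: Gamma vs Lambda — 5–2, Gamma advances.
The agenda winner is Gamma.

Gamma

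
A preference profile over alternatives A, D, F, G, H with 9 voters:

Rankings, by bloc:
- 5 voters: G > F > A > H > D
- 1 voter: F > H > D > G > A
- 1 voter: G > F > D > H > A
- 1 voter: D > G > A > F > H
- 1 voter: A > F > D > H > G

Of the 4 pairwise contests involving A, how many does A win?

A against each rival (9 voters):
A vs D: A wins 6–3.
A vs F: 2 to 7, F.
A vs G: A preferred on 1 ballot; G wins 8–1.
A–H: A 7–2.
A beats D, H; loses to F, G — 2 pairwise wins.

2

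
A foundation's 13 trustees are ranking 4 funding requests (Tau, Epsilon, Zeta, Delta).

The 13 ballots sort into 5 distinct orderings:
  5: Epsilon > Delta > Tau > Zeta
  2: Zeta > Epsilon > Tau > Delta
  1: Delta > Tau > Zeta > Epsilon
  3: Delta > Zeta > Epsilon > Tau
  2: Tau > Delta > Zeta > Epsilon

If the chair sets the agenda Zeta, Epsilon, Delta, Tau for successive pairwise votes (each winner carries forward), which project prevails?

Round 1: Zeta vs Epsilon — 8–5, Zeta advances.
Round 2: Zeta vs Delta — 2–11, Delta advances.
Round 3: Delta vs Tau — 9–4, Delta advances.
Delta survives the agenda.

Delta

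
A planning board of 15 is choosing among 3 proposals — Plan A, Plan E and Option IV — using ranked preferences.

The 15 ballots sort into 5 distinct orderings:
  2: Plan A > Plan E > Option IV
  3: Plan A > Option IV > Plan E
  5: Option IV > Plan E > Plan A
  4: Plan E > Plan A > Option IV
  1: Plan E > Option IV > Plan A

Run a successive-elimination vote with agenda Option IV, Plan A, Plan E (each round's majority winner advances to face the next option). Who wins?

Plan E

Round 1: Option IV vs Plan A — 6–9, Plan A advances.
Round 2: Plan A vs Plan E — 5–10, Plan E advances.
The agenda winner is Plan E.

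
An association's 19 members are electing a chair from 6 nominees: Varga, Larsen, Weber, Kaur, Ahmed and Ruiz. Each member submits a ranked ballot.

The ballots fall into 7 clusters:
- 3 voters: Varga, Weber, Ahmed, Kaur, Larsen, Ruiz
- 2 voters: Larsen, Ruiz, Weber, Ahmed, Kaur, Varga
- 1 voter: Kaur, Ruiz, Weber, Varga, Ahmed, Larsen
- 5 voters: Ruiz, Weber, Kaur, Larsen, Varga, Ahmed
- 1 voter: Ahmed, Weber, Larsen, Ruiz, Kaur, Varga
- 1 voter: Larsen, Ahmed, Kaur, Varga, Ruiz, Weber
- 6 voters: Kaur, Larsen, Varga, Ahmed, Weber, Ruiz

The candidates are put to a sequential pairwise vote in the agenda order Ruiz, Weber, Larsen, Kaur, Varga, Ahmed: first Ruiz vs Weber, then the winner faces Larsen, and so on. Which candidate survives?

Varga

Round 1: Ruiz vs Weber — 9–10, Weber advances.
Round 2: Weber vs Larsen — 10–9, Weber advances.
Round 3: Weber vs Kaur — 11–8, Weber advances.
Round 4: Weber vs Varga — 9–10, Varga advances.
Round 5: Varga vs Ahmed — 15–4, Varga advances.
The agenda winner is Varga.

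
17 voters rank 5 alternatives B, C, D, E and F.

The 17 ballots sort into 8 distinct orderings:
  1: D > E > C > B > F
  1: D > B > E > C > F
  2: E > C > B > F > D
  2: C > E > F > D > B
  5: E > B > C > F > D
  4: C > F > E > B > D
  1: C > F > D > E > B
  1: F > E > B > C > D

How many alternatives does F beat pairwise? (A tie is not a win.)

F against each rival (17 voters):
F vs B: 8 to 9, B.
F vs C: F preferred on 1 ballot; C wins 16–1.
F vs D: F, 15–2.
F vs E: E, 11–6.
F beats D; loses to B, C, E — 1 pairwise win.

1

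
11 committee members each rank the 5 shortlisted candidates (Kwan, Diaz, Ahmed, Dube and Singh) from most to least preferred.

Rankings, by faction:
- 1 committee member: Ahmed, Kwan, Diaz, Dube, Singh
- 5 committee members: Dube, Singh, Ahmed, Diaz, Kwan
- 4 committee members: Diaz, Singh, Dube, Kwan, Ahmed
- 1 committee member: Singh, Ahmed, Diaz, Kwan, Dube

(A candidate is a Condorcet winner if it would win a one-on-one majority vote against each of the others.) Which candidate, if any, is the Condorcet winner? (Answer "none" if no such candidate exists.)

Check each pair by majority over 11 ballots:
Kwan vs Diaz: 1 to 10, Diaz.
Kwan vs Ahmed: Ahmed wins 7–4.
Kwan vs Dube: 2 to 9, Dube.
Kwan vs Singh: 1 to 10, Singh.
Diaz vs Ahmed: Ahmed wins 7–4.
Diaz vs Dube: Diaz preferred on 1+4+1 = 6 ballots; Diaz wins 6–5.
Diaz–Singh: Singh 6–5.
Ahmed vs Dube: 2 to 9, Dube.
Ahmed vs Singh: Ahmed preferred on 1 ballot; Singh wins 10–1.
Dube vs Singh: Dube, 6–5.
No candidate is unbeaten: Kwan loses to Diaz; Diaz loses to Ahmed; Ahmed loses to Dube; Dube loses to Diaz; Singh loses to Dube. In particular Diaz > Dube > Ahmed > Diaz is a majority cycle — no Condorcet winner exists.

none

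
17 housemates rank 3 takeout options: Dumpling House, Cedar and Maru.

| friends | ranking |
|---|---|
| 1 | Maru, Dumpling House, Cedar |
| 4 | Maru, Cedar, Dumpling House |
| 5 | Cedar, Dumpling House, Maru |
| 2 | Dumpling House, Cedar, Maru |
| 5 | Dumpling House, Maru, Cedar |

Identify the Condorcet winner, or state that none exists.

none

Head-to-head results (17 friends):
Dumpling House vs Cedar: 8 to 9, Cedar.
Dumpling House vs Maru: 12 to 5, Dumpling House.
Cedar vs Maru: Cedar preferred on 5+2 = 7 ballots; Maru wins 10–7.
Each restaurant drops at least one matchup (Dumpling House loses to Cedar; Cedar loses to Maru; Maru loses to Dumpling House); the cycle Dumpling House → Maru → Cedar → Dumpling House rules out a Condorcet winner.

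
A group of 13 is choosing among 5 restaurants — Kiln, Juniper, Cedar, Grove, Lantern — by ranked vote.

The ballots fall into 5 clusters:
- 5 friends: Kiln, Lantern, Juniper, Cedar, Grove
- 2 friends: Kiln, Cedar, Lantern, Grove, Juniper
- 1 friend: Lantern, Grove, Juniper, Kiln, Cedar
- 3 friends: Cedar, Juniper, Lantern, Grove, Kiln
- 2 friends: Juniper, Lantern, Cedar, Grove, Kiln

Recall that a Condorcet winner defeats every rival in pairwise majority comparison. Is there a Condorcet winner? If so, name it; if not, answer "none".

Check each pair by majority over 13 ballots:
Kiln vs Juniper: 7 to 6, Kiln.
Kiln vs Cedar: 8 to 5, Kiln.
Kiln vs Grove: Kiln is ranked higher on 5+2 = 7 ballots, Grove on 6. Kiln wins 7–6.
Kiln vs Lantern: Kiln preferred on 5+2 = 7 ballots; Kiln wins 7–6.
Juniper vs Cedar: Juniper preferred on 5+1+2 = 8 ballots; Juniper wins 8–5.
Juniper vs Grove: 10 to 3, Juniper.
Juniper vs Lantern: 5 to 8, Lantern.
Cedar vs Grove: 5+2+3+2 = 12 for Cedar, 1 for Grove — Cedar by 12–1.
Cedar vs Lantern: 5 to 8, Lantern.
Grove vs Lantern: Grove is ranked higher on 0 ballots, Lantern on 13. Lantern wins 13–0.
Kiln wins every pairwise contest, so Kiln is the Condorcet winner.

Kiln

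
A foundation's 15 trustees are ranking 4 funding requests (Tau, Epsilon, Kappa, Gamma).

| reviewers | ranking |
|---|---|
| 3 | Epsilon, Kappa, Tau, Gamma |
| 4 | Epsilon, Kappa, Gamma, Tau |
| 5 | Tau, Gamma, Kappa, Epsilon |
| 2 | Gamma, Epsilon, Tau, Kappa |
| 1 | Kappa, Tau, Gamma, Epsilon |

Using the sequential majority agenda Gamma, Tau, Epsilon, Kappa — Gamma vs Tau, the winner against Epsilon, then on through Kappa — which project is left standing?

Epsilon

Round 1: Gamma vs Tau — 6–9, Tau advances.
Round 2: Tau vs Epsilon — 6–9, Epsilon advances.
Round 3: Epsilon vs Kappa — 9–6, Epsilon advances.
The agenda winner is Epsilon.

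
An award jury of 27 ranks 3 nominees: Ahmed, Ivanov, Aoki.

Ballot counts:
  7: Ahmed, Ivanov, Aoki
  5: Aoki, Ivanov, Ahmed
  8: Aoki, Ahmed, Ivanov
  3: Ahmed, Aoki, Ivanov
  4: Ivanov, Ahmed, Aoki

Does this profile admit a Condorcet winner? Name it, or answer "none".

Ahmed

Pairwise majorities:
Ahmed–Ivanov: Ahmed 18–9.
Ahmed vs Aoki: Ahmed wins 14–13.
Ivanov–Aoki: Aoki 16–11.
Ahmed beats each of Ivanov, Aoki — Ahmed is the Condorcet winner.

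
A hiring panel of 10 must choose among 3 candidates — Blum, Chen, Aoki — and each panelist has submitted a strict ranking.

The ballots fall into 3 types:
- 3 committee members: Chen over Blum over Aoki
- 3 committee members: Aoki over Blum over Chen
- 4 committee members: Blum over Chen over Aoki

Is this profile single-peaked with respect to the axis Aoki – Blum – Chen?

yes

Axis positions: Aoki=1, Blum=2, Chen=3.
Type 1 (peak Chen at position 3): ranking walks positions 3-2-1, expanding outward from the peak — single-peaked.
Type 2 (peak Aoki at position 1): ranking walks positions 1-2-3, expanding outward from the peak — single-peaked.
Type 3 (peak Blum at position 2): ranking walks positions 2-3-1, expanding outward from the peak — single-peaked.
Every ranking is single-peaked on this axis.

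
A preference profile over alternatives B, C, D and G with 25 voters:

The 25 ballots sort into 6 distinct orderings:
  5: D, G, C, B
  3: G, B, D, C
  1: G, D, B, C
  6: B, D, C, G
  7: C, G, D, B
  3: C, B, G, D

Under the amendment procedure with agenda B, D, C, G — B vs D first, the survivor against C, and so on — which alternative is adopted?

Round 1: B vs D — 12–13, D advances.
Round 2: D vs C — 15–10, D advances.
Round 3: D vs G — 11–14, G advances.
The agenda winner is G.

G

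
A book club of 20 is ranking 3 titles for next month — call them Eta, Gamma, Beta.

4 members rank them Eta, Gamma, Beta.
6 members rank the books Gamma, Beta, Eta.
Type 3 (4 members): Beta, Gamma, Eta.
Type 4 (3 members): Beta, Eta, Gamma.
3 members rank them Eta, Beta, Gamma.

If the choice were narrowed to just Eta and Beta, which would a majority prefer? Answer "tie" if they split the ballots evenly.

Beta

Ballots ranking Eta above Beta: 4 + 3 = 7.
Ballots ranking Beta above Eta: 20 − 7 = 13.
Beta wins the head-to-head 13–7.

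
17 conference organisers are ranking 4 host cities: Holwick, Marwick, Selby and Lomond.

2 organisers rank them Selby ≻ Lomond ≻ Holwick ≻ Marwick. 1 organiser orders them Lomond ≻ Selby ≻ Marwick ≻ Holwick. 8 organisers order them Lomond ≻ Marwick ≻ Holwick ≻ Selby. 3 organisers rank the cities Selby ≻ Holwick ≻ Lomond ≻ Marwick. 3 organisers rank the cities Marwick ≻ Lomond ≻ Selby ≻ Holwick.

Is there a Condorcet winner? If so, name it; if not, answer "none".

Check each pair by majority over 17 ballots:
Holwick vs Marwick: 2+3 = 5 for Holwick, 12 for Marwick — Marwick by 12–5.
Holwick vs Selby: 8 for Holwick, 9 for Selby — Selby by 9–8.
Holwick vs Lomond: Holwick preferred on 3 ballots; Lomond wins 14–3.
Marwick vs Selby: Marwick is ranked higher on 8+3 = 11 ballots, Selby on 6. Marwick wins 11–6.
Marwick vs Lomond: Marwick is ranked higher on 3 ballots, Lomond on 14. Lomond wins 14–3.
Selby vs Lomond: 2+3 = 5 for Selby, 12 for Lomond — Lomond by 12–5.
Only Lomond has no losses; Lomond is the Condorcet winner.

Lomond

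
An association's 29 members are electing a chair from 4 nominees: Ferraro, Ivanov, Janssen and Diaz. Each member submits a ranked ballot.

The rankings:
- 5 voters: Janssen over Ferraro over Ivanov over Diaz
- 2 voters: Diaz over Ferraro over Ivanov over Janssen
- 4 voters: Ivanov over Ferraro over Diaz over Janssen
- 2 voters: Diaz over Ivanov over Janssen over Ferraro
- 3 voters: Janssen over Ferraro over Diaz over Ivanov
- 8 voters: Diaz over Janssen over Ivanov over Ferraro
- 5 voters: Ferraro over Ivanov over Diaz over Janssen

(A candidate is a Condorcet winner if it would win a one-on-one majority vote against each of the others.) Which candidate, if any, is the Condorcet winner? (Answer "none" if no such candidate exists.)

Check each pair by majority over 29 ballots:
Ferraro vs Ivanov: 15 to 14, Ferraro.
Ferraro vs Janssen: Ferraro preferred on 2+4+5 = 11 ballots; Janssen wins 18–11.
Ferraro vs Diaz: 5+4+3+5 = 17 for Ferraro, 12 for Diaz — Ferraro by 17–12.
Ivanov vs Janssen: 2+4+2+5 = 13 for Ivanov, 16 for Janssen — Janssen by 16–13.
Ivanov vs Diaz: Diaz wins 15–14.
Janssen vs Diaz: 8 to 21, Diaz.
Each candidate drops at least one matchup (Ferraro loses to Janssen; Ivanov loses to Ferraro; Janssen loses to Diaz; Diaz loses to Ferraro); the cycle Ferraro → Diaz → Janssen → Ferraro rules out a Condorcet winner.

none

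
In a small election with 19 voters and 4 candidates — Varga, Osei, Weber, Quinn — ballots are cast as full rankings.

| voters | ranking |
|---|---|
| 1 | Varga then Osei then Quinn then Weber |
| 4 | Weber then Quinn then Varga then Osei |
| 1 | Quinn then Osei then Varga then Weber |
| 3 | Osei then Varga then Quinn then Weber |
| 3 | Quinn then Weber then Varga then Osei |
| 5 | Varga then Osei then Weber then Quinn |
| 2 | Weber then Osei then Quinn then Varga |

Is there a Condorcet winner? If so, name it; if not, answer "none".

Head-to-head results (19 voters):
Varga–Osei: Varga 13–6.
Varga vs Weber: Varga is ranked higher on 1+1+3+5 = 10 ballots, Weber on 9. Varga wins 10–9.
Varga vs Quinn: Varga preferred on 1+3+5 = 9 ballots; Quinn wins 10–9.
Osei vs Weber: 10 to 9, Osei.
Osei vs Quinn: Osei wins 11–8.
Weber vs Quinn: Weber wins 11–8.
No candidate is unbeaten: Varga loses to Quinn; Osei loses to Varga; Weber loses to Varga; Quinn loses to Osei. In particular Varga → Osei → Quinn → Varga is a majority cycle — no Condorcet winner exists.

none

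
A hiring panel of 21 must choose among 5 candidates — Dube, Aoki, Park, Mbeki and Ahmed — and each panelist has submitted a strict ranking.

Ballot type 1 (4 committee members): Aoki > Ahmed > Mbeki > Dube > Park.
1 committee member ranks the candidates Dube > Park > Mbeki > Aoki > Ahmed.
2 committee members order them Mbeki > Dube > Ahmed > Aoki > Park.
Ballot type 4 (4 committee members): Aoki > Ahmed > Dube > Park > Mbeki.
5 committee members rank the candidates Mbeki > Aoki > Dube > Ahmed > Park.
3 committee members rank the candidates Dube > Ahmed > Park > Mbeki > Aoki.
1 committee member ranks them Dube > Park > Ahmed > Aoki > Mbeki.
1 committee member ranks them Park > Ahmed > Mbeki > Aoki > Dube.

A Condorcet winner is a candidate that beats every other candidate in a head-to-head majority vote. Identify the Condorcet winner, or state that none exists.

Pairwise majorities:
Dube vs Aoki: Dube preferred on 1+2+3+1 = 7 ballots; Aoki wins 14–7.
Dube–Park: Dube 20–1.
Dube vs Mbeki: Dube is ranked higher on 1+4+3+1 = 9 ballots, Mbeki on 12. Mbeki wins 12–9.
Dube–Ahmed: Dube 12–9.
Aoki vs Park: Aoki preferred on 4+2+4+5 = 15 ballots; Aoki wins 15–6.
Aoki vs Mbeki: Mbeki, 12–9.
Aoki vs Ahmed: Aoki is ranked higher on 4+1+4+5 = 14 ballots, Ahmed on 7. Aoki wins 14–7.
Park vs Mbeki: 1+4+3+1+1 = 10 for Park, 11 for Mbeki — Mbeki by 11–10.
Park vs Ahmed: Park is ranked higher on 1+1+1 = 3 ballots, Ahmed on 18. Ahmed wins 18–3.
Mbeki vs Ahmed: 8 to 13, Ahmed.
Each candidate drops at least one matchup (Dube loses to Aoki; Aoki loses to Mbeki; Park loses to Dube; Mbeki loses to Ahmed; Ahmed loses to Dube); the cycle Dube beats Ahmed beats Mbeki beats Dube rules out a Condorcet winner.

none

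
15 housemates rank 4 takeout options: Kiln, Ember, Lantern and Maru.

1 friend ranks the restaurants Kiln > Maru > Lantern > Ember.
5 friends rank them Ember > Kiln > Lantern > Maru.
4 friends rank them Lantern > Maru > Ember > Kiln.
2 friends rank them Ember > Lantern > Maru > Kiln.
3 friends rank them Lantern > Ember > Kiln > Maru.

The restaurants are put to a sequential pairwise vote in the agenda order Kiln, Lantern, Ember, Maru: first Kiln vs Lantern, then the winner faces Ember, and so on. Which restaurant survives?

Lantern

Round 1: Kiln vs Lantern — 6–9, Lantern advances.
Round 2: Lantern vs Ember — 8–7, Lantern advances.
Round 3: Lantern vs Maru — 14–1, Lantern advances.
The agenda winner is Lantern.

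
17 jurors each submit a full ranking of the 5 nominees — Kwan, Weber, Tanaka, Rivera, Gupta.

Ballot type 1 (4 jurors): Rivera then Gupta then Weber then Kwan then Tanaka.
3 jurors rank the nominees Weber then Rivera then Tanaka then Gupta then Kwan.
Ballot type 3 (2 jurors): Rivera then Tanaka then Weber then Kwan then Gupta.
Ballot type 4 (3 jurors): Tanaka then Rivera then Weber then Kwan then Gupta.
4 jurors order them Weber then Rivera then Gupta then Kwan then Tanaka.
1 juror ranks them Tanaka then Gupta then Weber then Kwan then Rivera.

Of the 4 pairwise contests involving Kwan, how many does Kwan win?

Kwan against each rival (17 jurors):
Kwan vs Weber: Kwan preferred on 0 ballots; Weber wins 17–0.
Kwan vs Tanaka: Tanaka, 9–8.
Kwan vs Rivera: Kwan preferred on 1 ballot; Rivera wins 16–1.
Kwan–Gupta: Gupta 12–5.
Kwan beats no one; loses to Weber, Tanaka, Rivera, Gupta — 0 pairwise wins.

0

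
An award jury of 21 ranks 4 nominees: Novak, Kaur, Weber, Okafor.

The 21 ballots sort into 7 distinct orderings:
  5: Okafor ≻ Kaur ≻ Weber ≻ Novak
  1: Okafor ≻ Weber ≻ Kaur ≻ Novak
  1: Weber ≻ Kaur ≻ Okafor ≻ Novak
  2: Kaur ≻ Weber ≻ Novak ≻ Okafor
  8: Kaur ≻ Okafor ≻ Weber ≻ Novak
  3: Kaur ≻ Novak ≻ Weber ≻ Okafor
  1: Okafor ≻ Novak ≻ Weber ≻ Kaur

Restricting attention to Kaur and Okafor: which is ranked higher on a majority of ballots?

Ballots ranking Kaur above Okafor: 1 + 2 + 8 + 3 = 14.
Ballots ranking Okafor above Kaur: 21 − 14 = 7.
Kaur wins the head-to-head 14–7.

Kaur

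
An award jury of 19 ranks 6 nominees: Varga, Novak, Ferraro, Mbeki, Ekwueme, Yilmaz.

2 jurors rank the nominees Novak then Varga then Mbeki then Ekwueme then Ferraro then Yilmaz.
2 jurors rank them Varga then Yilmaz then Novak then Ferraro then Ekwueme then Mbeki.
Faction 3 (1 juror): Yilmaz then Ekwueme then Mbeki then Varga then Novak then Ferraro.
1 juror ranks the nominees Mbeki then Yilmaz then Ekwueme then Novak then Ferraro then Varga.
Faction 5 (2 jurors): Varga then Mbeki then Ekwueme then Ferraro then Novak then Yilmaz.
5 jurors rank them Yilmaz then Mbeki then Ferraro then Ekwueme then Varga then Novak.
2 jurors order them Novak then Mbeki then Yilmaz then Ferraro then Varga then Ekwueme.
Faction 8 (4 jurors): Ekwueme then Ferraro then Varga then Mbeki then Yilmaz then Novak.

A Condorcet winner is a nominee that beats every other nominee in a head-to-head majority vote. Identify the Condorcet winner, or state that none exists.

Head-to-head results (19 jurors):
Varga vs Novak: Varga, 14–5.
Varga vs Ferraro: 2+2+1+2 = 7 for Varga, 12 for Ferraro — Ferraro by 12–7.
Varga vs Mbeki: Varga wins 10–9.
Varga vs Ekwueme: Varga is ranked higher on 2+2+2+2 = 8 ballots, Ekwueme on 11. Ekwueme wins 11–8.
Varga vs Yilmaz: Varga wins 10–9.
Novak vs Ferraro: Novak is ranked higher on 2+2+1+1+2 = 8 ballots, Ferraro on 11. Ferraro wins 11–8.
Novak–Mbeki: Mbeki 13–6.
Novak vs Ekwueme: Novak preferred on 2+2+2 = 6 ballots; Ekwueme wins 13–6.
Novak vs Yilmaz: 2+2+2 = 6 for Novak, 13 for Yilmaz — Yilmaz by 13–6.
Ferraro–Mbeki: Mbeki 13–6.
Ferraro vs Ekwueme: Ekwueme, 10–9.
Ferraro vs Yilmaz: Ferraro preferred on 2+2+4 = 8 ballots; Yilmaz wins 11–8.
Mbeki vs Ekwueme: Mbeki preferred on 2+1+2+5+2 = 12 ballots; Mbeki wins 12–7.
Mbeki vs Yilmaz: Mbeki wins 11–8.
Ekwueme–Yilmaz: Yilmaz 11–8.
No nominee is unbeaten: Varga loses to Ferraro; Novak loses to Varga; Ferraro loses to Mbeki; Mbeki loses to Varga; Ekwueme loses to Mbeki; Yilmaz loses to Varga. In particular Varga → Mbeki → Ferraro → Varga is a majority cycle — no Condorcet winner exists.

none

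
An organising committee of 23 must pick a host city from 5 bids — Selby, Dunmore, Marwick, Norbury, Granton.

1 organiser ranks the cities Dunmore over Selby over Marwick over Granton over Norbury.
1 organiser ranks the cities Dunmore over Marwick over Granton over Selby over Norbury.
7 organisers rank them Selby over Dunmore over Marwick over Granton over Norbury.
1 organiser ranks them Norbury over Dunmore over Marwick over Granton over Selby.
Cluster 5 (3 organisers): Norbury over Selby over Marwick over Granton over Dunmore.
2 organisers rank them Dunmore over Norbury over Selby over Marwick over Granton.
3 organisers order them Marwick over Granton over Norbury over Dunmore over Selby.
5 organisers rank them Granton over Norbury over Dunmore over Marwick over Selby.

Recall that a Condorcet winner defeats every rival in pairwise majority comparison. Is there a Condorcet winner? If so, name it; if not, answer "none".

Head-to-head results (23 organisers):
Selby vs Dunmore: Dunmore, 13–10.
Selby–Marwick: Selby 13–10.
Selby vs Norbury: Norbury wins 14–9.
Selby–Granton: Selby 13–10.
Dunmore vs Marwick: Dunmore, 17–6.
Dunmore–Norbury: Norbury 12–11.
Dunmore–Granton: Dunmore 12–11.
Marwick–Norbury: Marwick 12–11.
Marwick–Granton: Marwick 18–5.
Norbury–Granton: Granton 17–6.
Each city drops at least one matchup (Selby loses to Dunmore; Dunmore loses to Norbury; Marwick loses to Selby; Norbury loses to Marwick; Granton loses to Selby); the cycle Selby → Marwick → Norbury → Selby rules out a Condorcet winner.

none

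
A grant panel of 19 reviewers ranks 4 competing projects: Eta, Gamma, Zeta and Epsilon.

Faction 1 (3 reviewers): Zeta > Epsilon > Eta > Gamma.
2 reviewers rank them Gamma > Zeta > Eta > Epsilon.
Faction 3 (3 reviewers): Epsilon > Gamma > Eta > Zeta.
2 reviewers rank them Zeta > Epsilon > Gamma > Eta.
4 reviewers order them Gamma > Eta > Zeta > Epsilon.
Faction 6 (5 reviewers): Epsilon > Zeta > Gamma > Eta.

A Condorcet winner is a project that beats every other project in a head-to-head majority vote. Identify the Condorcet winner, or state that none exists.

Head-to-head results (19 reviewers):
Eta vs Gamma: Eta preferred on 3 ballots; Gamma wins 16–3.
Eta vs Zeta: 3+4 = 7 for Eta, 12 for Zeta — Zeta by 12–7.
Eta vs Epsilon: Eta is ranked higher on 2+4 = 6 ballots, Epsilon on 13. Epsilon wins 13–6.
Gamma vs Zeta: 2+3+4 = 9 for Gamma, 10 for Zeta — Zeta by 10–9.
Gamma vs Epsilon: Gamma preferred on 2+4 = 6 ballots; Epsilon wins 13–6.
Zeta vs Epsilon: Zeta preferred on 3+2+2+4 = 11 ballots; Zeta wins 11–8.
Only Zeta has no losses; Zeta is the Condorcet winner.

Zeta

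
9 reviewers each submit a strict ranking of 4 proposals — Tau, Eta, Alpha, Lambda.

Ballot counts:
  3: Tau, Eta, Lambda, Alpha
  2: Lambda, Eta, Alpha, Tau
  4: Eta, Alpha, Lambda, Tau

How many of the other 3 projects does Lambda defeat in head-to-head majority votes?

2

Lambda against each rival (9 reviewers):
Lambda–Tau: Lambda 6–3.
Lambda vs Eta: 2 for Lambda, 7 for Eta — Eta by 7–2.
Lambda vs Alpha: Lambda, 5–4.
Lambda beats Tau, Alpha; loses to Eta — 2 pairwise wins.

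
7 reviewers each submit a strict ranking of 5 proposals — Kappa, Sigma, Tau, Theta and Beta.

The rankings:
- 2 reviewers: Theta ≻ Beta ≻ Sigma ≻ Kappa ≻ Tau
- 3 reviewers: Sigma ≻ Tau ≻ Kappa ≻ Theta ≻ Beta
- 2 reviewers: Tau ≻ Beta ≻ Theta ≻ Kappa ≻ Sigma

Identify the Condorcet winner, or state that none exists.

none

Pairwise majorities:
Kappa vs Sigma: Sigma, 5–2.
Kappa–Tau: Tau 5–2.
Kappa–Theta: Theta 4–3.
Kappa–Beta: Beta 4–3.
Sigma vs Tau: Sigma wins 5–2.
Sigma vs Theta: Theta, 4–3.
Sigma–Beta: Beta 4–3.
Tau–Theta: Tau 5–2.
Tau–Beta: Tau 5–2.
Theta–Beta: Theta 5–2.
Every project loses at least once (Kappa loses to Sigma; Sigma loses to Theta; Tau loses to Sigma; Theta loses to Tau; Beta loses to Tau). The majority relation contains the cycle Sigma beats Tau beats Theta beats Sigma, so there is no Condorcet winner.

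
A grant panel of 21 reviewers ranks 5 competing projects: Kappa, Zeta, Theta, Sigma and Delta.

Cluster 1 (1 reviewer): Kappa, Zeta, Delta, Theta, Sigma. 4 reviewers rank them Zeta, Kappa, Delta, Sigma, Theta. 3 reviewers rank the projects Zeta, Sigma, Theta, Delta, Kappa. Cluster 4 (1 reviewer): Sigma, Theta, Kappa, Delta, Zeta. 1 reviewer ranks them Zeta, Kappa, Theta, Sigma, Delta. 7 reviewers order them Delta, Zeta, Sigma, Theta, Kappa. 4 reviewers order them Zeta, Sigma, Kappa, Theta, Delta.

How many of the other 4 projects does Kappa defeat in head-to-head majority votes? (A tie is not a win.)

Kappa against each rival (21 reviewers):
Kappa vs Zeta: 1+1 = 2 for Kappa, 19 for Zeta — Zeta by 19–2.
Kappa vs Theta: Kappa preferred on 1+4+1+4 = 10 ballots; Theta wins 11–10.
Kappa vs Sigma: Sigma, 15–6.
Kappa vs Delta: 11 to 10, Kappa.
Kappa beats Delta; loses to Zeta, Theta, Sigma — 1 pairwise win.

1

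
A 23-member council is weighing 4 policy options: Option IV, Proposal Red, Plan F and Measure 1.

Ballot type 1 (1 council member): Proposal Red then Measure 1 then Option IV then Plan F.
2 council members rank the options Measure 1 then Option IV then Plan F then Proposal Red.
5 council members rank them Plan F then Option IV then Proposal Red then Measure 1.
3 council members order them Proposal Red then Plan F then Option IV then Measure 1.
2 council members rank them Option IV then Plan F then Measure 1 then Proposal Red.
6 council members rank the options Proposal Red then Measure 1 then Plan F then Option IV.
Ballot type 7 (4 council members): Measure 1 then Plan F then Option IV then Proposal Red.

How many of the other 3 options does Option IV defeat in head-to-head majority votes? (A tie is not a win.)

Option IV against each rival (23 council members):
Option IV vs Proposal Red: 13 to 10, Option IV.
Option IV vs Plan F: Option IV is ranked higher on 1+2+2 = 5 ballots, Plan F on 18. Plan F wins 18–5.
Option IV–Measure 1: Measure 1 13–10.
Option IV beats Proposal Red; loses to Plan F, Measure 1 — 1 pairwise win.

1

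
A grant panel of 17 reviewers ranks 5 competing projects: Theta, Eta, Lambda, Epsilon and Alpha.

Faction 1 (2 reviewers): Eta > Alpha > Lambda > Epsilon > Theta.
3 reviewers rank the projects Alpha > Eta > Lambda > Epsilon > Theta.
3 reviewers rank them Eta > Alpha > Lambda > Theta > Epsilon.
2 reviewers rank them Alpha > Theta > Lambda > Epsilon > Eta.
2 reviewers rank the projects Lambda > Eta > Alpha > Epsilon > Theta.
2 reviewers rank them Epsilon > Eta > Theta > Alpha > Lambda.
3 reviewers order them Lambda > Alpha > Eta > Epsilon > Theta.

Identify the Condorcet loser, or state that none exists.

Pairwise majorities:
Theta vs Eta: 2 to 15, Eta.
Theta vs Lambda: Theta is ranked higher on 2+2 = 4 ballots, Lambda on 13. Lambda wins 13–4.
Theta–Epsilon: Epsilon 12–5.
Theta vs Alpha: Alpha wins 15–2.
Eta vs Lambda: Eta, 10–7.
Eta vs Epsilon: Eta preferred on 2+3+3+2+3 = 13 ballots; Eta wins 13–4.
Eta vs Alpha: Eta wins 9–8.
Lambda vs Epsilon: Lambda, 15–2.
Lambda vs Alpha: 5 to 12, Alpha.
Epsilon vs Alpha: Epsilon is ranked higher on 2 ballots, Alpha on 15. Alpha wins 15–2.
Theta loses to every other project — it is the Condorcet loser.

Theta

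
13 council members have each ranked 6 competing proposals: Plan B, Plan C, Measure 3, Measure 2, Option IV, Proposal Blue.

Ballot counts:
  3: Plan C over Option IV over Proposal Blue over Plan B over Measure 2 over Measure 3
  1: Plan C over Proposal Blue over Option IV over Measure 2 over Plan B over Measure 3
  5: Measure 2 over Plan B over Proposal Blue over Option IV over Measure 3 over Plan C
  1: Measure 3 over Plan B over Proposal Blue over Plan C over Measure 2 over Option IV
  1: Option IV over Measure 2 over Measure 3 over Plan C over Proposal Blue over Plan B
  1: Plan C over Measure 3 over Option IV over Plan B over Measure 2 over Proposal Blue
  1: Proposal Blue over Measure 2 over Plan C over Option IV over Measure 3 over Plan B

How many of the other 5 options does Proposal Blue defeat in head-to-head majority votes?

Proposal Blue against each rival (13 council members):
Proposal Blue vs Plan B: 3+1+1+1 = 6 for Proposal Blue, 7 for Plan B — Plan B by 7–6.
Proposal Blue vs Plan C: 5+1+1 = 7 for Proposal Blue, 6 for Plan C — Proposal Blue by 7–6.
Proposal Blue vs Measure 3: 10 to 3, Proposal Blue.
Proposal Blue vs Measure 2: 6 to 7, Measure 2.
Proposal Blue–Option IV: Proposal Blue 8–5.
Proposal Blue beats Plan C, Measure 3, Option IV; loses to Plan B, Measure 2 — 3 pairwise wins.

3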